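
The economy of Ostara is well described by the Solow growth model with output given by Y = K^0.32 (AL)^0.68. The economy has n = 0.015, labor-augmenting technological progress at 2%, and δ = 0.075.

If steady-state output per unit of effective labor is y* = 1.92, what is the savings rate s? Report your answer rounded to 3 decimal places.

At the steady state, Δk = 0, so s·k^α = (n + g + δ)·k.
Since y* = [s/(n + g + δ)]^(α/(1−α)), we have s/(n + g + δ) = (y*)^((1−α)/α) = 1.92^2.125 = 3.9996.
Therefore s = 3.9996 × (n + g + δ) = 3.9996 × 0.110 = 0.4400.

s ≈ 0.440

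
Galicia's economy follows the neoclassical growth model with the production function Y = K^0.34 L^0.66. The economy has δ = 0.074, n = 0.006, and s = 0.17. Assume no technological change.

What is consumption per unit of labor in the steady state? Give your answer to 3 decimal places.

Steady state requires s·f(k) = (n + δ)·k, i.e. s·k^α = (n + δ)·k.
Dividing both sides by k: k^(1−α) = s / (n + δ).
k^0.66 = 0.17 / (0.006 + 0.074) = 0.17 / 0.080 = 2.1250
k* = 2.1250^(1/0.66) ≈ 3.1333
y* = (k*)^α = 3.1333^0.34 ≈ 1.4745
c* = (1 − s)·y* = (1 − 0.17) × 1.4745 ≈ 1.2238

c* = 1.224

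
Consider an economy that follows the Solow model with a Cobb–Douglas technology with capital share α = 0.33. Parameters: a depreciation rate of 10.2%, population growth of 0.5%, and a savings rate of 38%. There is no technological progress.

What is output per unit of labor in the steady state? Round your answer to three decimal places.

y* ≈ 1.867

At the steady state, Δk = 0, so s·k^α = (n + δ)·k.
Dividing both sides by k: k^(1−α) = s / (n + δ).
k^0.67 = 0.38 / (0.005 + 0.102) = 0.38 / 0.107 = 3.5514
k* = 3.5514^(1/0.67) ≈ 6.6297
y* = (k*)^α = 6.6297^0.33 ≈ 1.8668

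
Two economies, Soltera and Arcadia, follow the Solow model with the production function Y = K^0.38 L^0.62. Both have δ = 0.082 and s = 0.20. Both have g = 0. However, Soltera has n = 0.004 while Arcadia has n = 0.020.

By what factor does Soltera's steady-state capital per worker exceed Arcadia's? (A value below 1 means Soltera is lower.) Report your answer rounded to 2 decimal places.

k*_S / k*_A ≈ 1.32

Steady-state k* = [s/(n + δ)]^(1/(1−α)), so the ratio is [ (s_S/(n + δ)_S) / (s_A/(n + δ)_A) ]^1.6129.
s_S/(n + δ)_S = 0.20/0.086 = 2.3256; s_A/(n + δ)_A = 0.20/0.102 = 1.9608.
Ratio = (2.3256/1.9608)^1.6129 = 1.1860^1.6129 ≈ 1.3167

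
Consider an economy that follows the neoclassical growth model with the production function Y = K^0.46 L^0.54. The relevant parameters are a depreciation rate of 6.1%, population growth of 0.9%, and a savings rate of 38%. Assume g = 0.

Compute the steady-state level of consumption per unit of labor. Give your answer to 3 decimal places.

At the steady state, Δk = 0, so s·k^α = (n + δ)·k.
Dividing both sides by k: k^(1−α) = s / (n + δ).
k^0.54 = 0.38 / (0.009 + 0.061) = 0.38 / 0.070 = 5.4286
k* = 5.4286^(1/0.54) ≈ 22.9368
y* = (k*)^α = 22.9368^0.46 ≈ 4.2252
c* = (1 − s)·y* = (1 − 0.38) × 4.2252 ≈ 2.6196

c* = 2.620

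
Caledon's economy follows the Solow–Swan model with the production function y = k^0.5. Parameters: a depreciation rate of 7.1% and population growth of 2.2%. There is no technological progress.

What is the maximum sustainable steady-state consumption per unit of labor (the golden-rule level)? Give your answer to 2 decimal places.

c_gold ≈ 2.69

At the golden rule, f'(k) = n + δ, so α·k^(α−1) = n + δ and k_gold = (α/(n + δ))^(1/(1−α)).
k_gold = (0.5/0.093)^(1/0.5) = 5.3763^2 ≈ 28.9046
c_gold = f(k_gold) − (n + δ)·k_gold = 5.3763 − 0.093×28.9046 ≈ 2.6882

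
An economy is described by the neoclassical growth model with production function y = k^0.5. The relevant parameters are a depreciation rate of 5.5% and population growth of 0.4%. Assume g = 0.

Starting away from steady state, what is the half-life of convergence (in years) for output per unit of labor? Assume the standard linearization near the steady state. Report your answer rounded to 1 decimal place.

Near the steady state the convergence rate is λ = (1 − α)(n + δ).
λ = (1 − 0.5) × 0.059 = 0.5 × 0.059 = 0.0295
Half-life = ln 2 / λ = 0.6931 / 0.0295 ≈ 23.49 years

t_½ ≈ 23.5 years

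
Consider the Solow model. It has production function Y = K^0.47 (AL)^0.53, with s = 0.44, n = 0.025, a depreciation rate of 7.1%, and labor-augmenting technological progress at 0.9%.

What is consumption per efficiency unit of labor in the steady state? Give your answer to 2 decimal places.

c* = 2.00

Steady state requires s·f(k) = (n + g + δ)·k, i.e. s·k^α = (n + g + δ)·k.
Dividing both sides by k: k^(1−α) = s / (n + g + δ).
k^0.53 = 0.44 / (0.025 + 0.009 + 0.071) = 0.44 / 0.105 = 4.1905
k* = 4.1905^(1/0.53) ≈ 14.9309
y* = (k*)^α = 14.9309^0.47 ≈ 3.5630
c* = (1 − s)·y* = (1 − 0.44) × 3.5630 ≈ 1.9953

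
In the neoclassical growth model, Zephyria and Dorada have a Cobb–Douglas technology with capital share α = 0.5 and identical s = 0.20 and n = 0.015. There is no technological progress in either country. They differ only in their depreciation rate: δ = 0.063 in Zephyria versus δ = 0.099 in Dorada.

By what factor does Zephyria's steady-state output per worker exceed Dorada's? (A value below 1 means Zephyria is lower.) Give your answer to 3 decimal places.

Steady-state y* = [s/(n + δ)]^(α/(1−α)), so the ratio is [ (s_Z/(n + δ)_Z) / (s_D/(n + δ)_D) ]^1.
s_Z/(n + δ)_Z = 0.20/0.078 = 2.5641; s_D/(n + δ)_D = 0.20/0.114 = 1.7544.
Ratio = (2.5641/1.7544)^1 = 1.4615^1 ≈ 1.4615

y*_Z / y*_D ≈ 1.462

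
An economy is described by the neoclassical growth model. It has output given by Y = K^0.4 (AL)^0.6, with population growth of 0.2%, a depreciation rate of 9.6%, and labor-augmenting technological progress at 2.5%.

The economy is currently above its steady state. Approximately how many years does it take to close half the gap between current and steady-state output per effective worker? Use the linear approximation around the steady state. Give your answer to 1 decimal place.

half-life ≈ 9.4 years

Near the steady state the convergence rate is λ = (1 − α)(n + g + δ).
λ = (1 − 0.4) × 0.123 = 0.6 × 0.123 = 0.0738
Half-life = ln 2 / λ = 0.6931 / 0.0738 ≈ 9.39 years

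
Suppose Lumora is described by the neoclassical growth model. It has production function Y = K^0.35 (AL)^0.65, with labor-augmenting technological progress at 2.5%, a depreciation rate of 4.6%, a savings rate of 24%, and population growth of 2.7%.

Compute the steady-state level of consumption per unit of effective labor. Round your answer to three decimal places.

At the steady state, Δk = 0, so s·k^α = (n + g + δ)·k.
Rearranging, k^(1−α) = s / (n + g + δ).
k^0.65 = 0.24 / (0.027 + 0.025 + 0.046) = 0.24 / 0.098 = 2.4490
k* = 2.4490^(1/0.65) ≈ 3.9668
y* = (k*)^α = 3.9668^0.35 ≈ 1.6198
c* = (1 − s)·y* = (1 − 0.24) × 1.6198 ≈ 1.2310

c* ≈ 1.231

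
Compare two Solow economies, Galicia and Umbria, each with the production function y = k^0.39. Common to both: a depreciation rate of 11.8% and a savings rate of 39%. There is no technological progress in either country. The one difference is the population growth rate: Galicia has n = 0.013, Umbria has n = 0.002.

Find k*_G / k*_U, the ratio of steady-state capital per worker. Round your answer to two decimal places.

Steady-state k* = [s/(n + δ)]^(1/(1−α)), so the ratio is [ (s_G/(n + δ)_G) / (s_U/(n + δ)_U) ]^1.6393.
s_G/(n + δ)_G = 0.39/0.131 = 2.9771; s_U/(n + δ)_U = 0.39/0.120 = 3.2500.
Ratio = (2.9771/3.2500)^1.6393 = 0.9160^1.6393 ≈ 0.8660

ratio ≈ 0.87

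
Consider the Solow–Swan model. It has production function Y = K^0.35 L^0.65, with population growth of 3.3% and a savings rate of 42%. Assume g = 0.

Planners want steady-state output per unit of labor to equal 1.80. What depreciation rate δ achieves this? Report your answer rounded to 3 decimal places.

In steady state, investment equals break-even investment: s·k^α = (n + δ)·k.
Since y* = [s/(n + δ)]^(α/(1−α)), we have s/(n + δ) = (y*)^((1−α)/α) = 1.80^1.8571 = 2.9790.
Therefore n + δ = s / 2.9790 = 0.42 / 2.9790 = 0.1410, so δ = 0.1410 − 0.033 = 0.1080.

δ ≈ 0.108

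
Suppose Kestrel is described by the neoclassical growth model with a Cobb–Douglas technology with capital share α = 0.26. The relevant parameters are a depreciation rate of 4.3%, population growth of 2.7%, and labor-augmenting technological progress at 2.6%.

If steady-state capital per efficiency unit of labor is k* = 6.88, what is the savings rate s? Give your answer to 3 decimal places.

Steady state requires s·f(k) = (n + g + δ)·k, i.e. s·k^α = (n + g + δ)·k.
So s / (n + g + δ) = (k*)^(1−α) = 6.88^0.74 = 4.1669.
Therefore s = 4.1669 × (n + g + δ) = 4.1669 × 0.096 = 0.4000.

s ≈ 0.400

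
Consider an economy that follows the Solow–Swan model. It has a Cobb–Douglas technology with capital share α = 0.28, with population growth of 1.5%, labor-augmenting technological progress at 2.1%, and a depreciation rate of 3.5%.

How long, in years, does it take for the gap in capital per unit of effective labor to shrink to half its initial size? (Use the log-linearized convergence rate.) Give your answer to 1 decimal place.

Near the steady state the convergence rate is λ = (1 − α)(n + g + δ).
λ = (1 − 0.28) × 0.071 = 0.72 × 0.071 = 0.05112
Half-life = ln 2 / λ = 0.6931 / 0.05112 ≈ 13.56 years

about 13.6 years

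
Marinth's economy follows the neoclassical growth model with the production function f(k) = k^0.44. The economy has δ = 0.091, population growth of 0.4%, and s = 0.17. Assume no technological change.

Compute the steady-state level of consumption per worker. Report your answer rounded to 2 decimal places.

c* ≈ 1.31

At the steady state, Δk = 0, so s·k^α = (n + δ)·k.
Dividing both sides by k: k^(1−α) = s / (n + δ).
k^0.56 = 0.17 / (0.004 + 0.091) = 0.17 / 0.095 = 1.7895
k* = 1.7895^(1/0.56) ≈ 2.8269
y* = (k*)^α = 2.8269^0.44 ≈ 1.5797
c* = (1 − s)·y* = (1 − 0.17) × 1.5797 ≈ 1.3112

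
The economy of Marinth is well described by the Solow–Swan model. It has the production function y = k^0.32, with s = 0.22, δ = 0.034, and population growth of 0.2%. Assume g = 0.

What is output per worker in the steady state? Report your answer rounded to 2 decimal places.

y* = 2.34

In steady state, investment equals break-even investment: s·k^α = (n + δ)·k.
Rearranging, k^(1−α) = s / (n + δ).
k^0.68 = 0.22 / (0.002 + 0.034) = 0.22 / 0.036 = 6.1111
k* = 6.1111^(1/0.68) ≈ 14.3238
y* = (k*)^α = 14.3238^0.32 ≈ 2.3439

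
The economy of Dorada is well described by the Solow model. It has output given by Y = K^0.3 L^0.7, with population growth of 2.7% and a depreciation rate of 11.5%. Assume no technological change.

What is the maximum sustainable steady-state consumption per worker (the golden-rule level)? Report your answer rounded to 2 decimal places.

At the golden rule, f'(k) = n + δ, so α·k^(α−1) = n + δ and k_gold = (α/(n + δ))^(1/(1−α)).
k_gold = (0.3/0.142)^(1/0.7) = 2.1127^1.4286 ≈ 2.9111
c_gold = f(k_gold) − (n + δ)·k_gold = 1.3779 − 0.142×2.9111 ≈ 0.9645

c_gold ≈ 0.96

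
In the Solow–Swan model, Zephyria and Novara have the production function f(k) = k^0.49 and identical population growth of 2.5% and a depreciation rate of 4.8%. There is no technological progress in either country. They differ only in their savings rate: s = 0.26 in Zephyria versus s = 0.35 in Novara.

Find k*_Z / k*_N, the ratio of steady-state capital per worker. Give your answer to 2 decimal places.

Steady-state k* = [s/(n + δ)]^(1/(1−α)), so the ratio is [ (s_Z/(n + δ)_Z) / (s_N/(n + δ)_N) ]^1.9608.
s_Z/(n + δ)_Z = 0.26/0.073 = 3.5616; s_N/(n + δ)_N = 0.35/0.073 = 4.7945.
Ratio = (3.5616/4.7945)^1.9608 = 0.7429^1.9608 ≈ 0.5584

ratio ≈ 0.56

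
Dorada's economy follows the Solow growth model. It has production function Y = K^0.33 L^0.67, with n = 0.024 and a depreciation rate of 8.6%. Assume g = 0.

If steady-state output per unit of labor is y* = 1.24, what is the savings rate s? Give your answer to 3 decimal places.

s ≈ 0.170

At the steady state, Δk = 0, so s·k^α = (n + δ)·k.
Since y* = [s/(n + δ)]^(α/(1−α)), we have s/(n + δ) = (y*)^((1−α)/α) = 1.24^2.0303 = 1.5477.
Therefore s = 1.5477 × (n + δ) = 1.5477 × 0.110 = 0.1702.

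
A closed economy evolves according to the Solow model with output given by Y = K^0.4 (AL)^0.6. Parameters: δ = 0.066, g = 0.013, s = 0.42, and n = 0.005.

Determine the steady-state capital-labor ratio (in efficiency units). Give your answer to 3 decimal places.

At the steady state, Δk = 0, so s·k^α = (n + g + δ)·k.
Rearranging, k^(1−α) = s / (n + g + δ).
k^0.6 = 0.42 / (0.005 + 0.013 + 0.066) = 0.42 / 0.084 = 5.0000
k* = 5.0000^(1/0.6) ≈ 14.6201

k* ≈ 14.620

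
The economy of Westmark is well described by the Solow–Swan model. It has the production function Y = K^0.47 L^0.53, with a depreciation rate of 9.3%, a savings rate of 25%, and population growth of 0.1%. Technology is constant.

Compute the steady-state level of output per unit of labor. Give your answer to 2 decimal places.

y* ≈ 2.38

In steady state, investment equals break-even investment: s·k^α = (n + δ)·k.
Rearranging, k^(1−α) = s / (n + δ).
k^0.53 = 0.25 / (0.001 + 0.093) = 0.25 / 0.094 = 2.6596
k* = 2.6596^(1/0.53) ≈ 6.3320
y* = (k*)^α = 6.3320^0.47 ≈ 2.3808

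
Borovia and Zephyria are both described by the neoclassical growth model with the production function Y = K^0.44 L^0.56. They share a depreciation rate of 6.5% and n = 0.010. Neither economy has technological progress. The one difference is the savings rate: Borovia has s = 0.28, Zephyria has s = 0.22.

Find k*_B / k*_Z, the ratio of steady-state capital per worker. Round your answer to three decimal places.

ratio ≈ 1.538

Steady-state k* = [s/(n + δ)]^(1/(1−α)), so the ratio is [ (s_B/(n + δ)_B) / (s_Z/(n + δ)_Z) ]^1.7857.
s_B/(n + δ)_B = 0.28/0.075 = 3.7333; s_Z/(n + δ)_Z = 0.22/0.075 = 2.9333.
Ratio = (3.7333/2.9333)^1.7857 = 1.2727^1.7857 ≈ 1.5382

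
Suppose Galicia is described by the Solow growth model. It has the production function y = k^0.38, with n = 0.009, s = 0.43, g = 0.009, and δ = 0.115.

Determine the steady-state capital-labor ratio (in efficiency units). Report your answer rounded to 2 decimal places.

k* ≈ 6.64

In steady state, investment equals break-even investment: s·k^α = (n + g + δ)·k.
Rearranging, k^(1−α) = s / (n + g + δ).
k^0.62 = 0.43 / (0.009 + 0.009 + 0.115) = 0.43 / 0.133 = 3.2331
k* = 3.2331^(1/0.62) ≈ 6.6369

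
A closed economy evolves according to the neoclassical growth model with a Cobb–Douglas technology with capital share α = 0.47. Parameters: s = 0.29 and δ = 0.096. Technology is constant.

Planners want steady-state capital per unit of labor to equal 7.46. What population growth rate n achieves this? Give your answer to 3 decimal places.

n ≈ 0.004

In steady state, investment equals break-even investment: s·k^α = (n + δ)·k.
So s / (n + δ) = (k*)^(1−α) = 7.46^0.53 = 2.9010.
Therefore n + δ = s / 2.9010 = 0.29 / 2.9010 = 0.1000, so n = 0.1000 − 0.096 = 0.0040.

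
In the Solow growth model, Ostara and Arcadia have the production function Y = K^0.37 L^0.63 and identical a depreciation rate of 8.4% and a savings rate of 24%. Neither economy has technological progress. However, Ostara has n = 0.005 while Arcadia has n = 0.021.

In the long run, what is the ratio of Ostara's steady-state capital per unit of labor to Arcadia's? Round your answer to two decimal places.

Steady-state k* = [s/(n + δ)]^(1/(1−α)), so the ratio is [ (s_O/(n + δ)_O) / (s_A/(n + δ)_A) ]^1.5873.
s_O/(n + δ)_O = 0.24/0.089 = 2.6966; s_A/(n + δ)_A = 0.24/0.105 = 2.2857.
Ratio = (2.6966/2.2857)^1.5873 = 1.1798^1.5873 ≈ 1.3001

ratio ≈ 1.30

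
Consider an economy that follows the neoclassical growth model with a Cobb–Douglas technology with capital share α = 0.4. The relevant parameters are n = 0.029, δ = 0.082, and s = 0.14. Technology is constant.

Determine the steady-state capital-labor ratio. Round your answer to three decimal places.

Steady state requires s·f(k) = (n + δ)·k, i.e. s·k^α = (n + δ)·k.
Dividing both sides by k: k^(1−α) = s / (n + δ).
k^0.6 = 0.14 / (0.029 + 0.082) = 0.14 / 0.111 = 1.2613
k* = 1.2613^(1/0.6) ≈ 1.4724

k* ≈ 1.472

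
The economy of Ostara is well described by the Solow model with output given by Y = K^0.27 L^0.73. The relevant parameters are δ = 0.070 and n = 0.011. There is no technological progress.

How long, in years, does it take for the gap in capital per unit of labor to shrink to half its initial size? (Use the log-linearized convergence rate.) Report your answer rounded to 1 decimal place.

Near the steady state the convergence rate is λ = (1 − α)(n + δ).
λ = (1 − 0.27) × 0.081 = 0.73 × 0.081 = 0.05913
Half-life = ln 2 / λ = 0.6931 / 0.05913 ≈ 11.72 years

t_½ ≈ 11.7 years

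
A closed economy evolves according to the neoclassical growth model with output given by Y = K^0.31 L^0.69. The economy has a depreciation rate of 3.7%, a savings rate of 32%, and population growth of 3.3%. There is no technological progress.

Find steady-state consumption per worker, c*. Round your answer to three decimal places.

Steady state requires s·f(k) = (n + δ)·k, i.e. s·k^α = (n + δ)·k.
Dividing both sides by k: k^(1−α) = s / (n + δ).
k^0.69 = 0.32 / (0.033 + 0.037) = 0.32 / 0.070 = 4.5714
k* = 4.5714^(1/0.69) ≈ 9.0488
y* = (k*)^α = 9.0488^0.31 ≈ 1.9794
c* = (1 − s)·y* = (1 − 0.32) × 1.9794 ≈ 1.3460

c* = 1.346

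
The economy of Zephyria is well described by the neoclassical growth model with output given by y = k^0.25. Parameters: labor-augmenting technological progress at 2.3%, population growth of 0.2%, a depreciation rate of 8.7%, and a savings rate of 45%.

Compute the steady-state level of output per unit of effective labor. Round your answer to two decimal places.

At the steady state, Δk = 0, so s·k^α = (n + g + δ)·k.
Dividing both sides by k: k^(1−α) = s / (n + g + δ).
k^0.75 = 0.45 / (0.002 + 0.023 + 0.087) = 0.45 / 0.112 = 4.0179
k* = 4.0179^(1/0.75) ≈ 6.3875
y* = (k*)^α = 6.3875^0.25 ≈ 1.5898

y* = 1.59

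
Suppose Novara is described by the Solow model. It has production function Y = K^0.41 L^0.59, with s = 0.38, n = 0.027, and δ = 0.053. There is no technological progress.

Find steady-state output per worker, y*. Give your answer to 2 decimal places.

At the steady state, Δk = 0, so s·k^α = (n + δ)·k.
Dividing both sides by k: k^(1−α) = s / (n + δ).
k^0.59 = 0.38 / (0.027 + 0.053) = 0.38 / 0.080 = 4.7500
k* = 4.7500^(1/0.59) ≈ 14.0261
y* = (k*)^α = 14.0261^0.41 ≈ 2.9529

y* = 2.95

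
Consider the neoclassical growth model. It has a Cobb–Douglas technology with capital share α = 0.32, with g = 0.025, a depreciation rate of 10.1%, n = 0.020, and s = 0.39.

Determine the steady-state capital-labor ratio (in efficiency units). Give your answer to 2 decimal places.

At the steady state, Δk = 0, so s·k^α = (n + g + δ)·k.
Dividing both sides by k: k^(1−α) = s / (n + g + δ).
k^0.68 = 0.39 / (0.020 + 0.025 + 0.101) = 0.39 / 0.146 = 2.6712
k* = 2.6712^(1/0.68) ≈ 4.2414

k* = 4.24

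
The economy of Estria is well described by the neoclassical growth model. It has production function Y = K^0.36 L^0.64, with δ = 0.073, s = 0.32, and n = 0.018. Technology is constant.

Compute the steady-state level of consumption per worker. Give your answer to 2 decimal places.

c* = 1.38

In steady state, investment equals break-even investment: s·k^α = (n + δ)·k.
Dividing both sides by k: k^(1−α) = s / (n + δ).
k^0.64 = 0.32 / (0.018 + 0.073) = 0.32 / 0.091 = 3.5165
k* = 3.5165^(1/0.64) ≈ 7.1334
y* = (k*)^α = 7.1334^0.36 ≈ 2.0286
c* = (1 − s)·y* = (1 − 0.32) × 2.0286 ≈ 1.3794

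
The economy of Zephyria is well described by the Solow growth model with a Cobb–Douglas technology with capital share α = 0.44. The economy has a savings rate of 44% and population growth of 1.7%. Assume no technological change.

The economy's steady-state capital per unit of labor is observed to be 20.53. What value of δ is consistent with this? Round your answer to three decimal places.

δ ≈ 0.064

At the steady state, Δk = 0, so s·k^α = (n + δ)·k.
So s / (n + δ) = (k*)^(1−α) = 20.53^0.56 = 5.4317.
Therefore n + δ = s / 5.4317 = 0.44 / 5.4317 = 0.0810, so δ = 0.0810 − 0.017 = 0.0640.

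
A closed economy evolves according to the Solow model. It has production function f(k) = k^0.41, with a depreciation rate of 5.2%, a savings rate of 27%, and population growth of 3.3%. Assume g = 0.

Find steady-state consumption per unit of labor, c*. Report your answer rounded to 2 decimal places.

c* = 1.63

In steady state, investment equals break-even investment: s·k^α = (n + δ)·k.
Dividing both sides by k: k^(1−α) = s / (n + δ).
k^0.59 = 0.27 / (0.033 + 0.052) = 0.27 / 0.085 = 3.1765
k* = 3.1765^(1/0.59) ≈ 7.0919
y* = (k*)^α = 7.0919^0.41 ≈ 2.2326
c* = (1 − s)·y* = (1 − 0.27) × 2.2326 ≈ 1.6298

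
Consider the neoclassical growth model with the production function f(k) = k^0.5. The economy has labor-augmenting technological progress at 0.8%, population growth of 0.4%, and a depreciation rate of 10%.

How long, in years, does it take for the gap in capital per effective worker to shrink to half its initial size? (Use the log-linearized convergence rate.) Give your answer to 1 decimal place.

t_½ ≈ 12.4 years

Near the steady state the convergence rate is λ = (1 − α)(n + g + δ).
λ = (1 − 0.5) × 0.112 = 0.5 × 0.112 = 0.0560
Half-life = ln 2 / λ = 0.6931 / 0.0560 ≈ 12.38 years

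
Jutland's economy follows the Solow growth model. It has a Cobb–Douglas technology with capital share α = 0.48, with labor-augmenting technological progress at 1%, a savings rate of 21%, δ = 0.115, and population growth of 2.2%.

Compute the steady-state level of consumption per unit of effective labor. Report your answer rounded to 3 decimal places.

In steady state, investment equals break-even investment: s·k^α = (n + g + δ)·k.
Rearranging, k^(1−α) = s / (n + g + δ).
k^0.52 = 0.21 / (0.022 + 0.010 + 0.115) = 0.21 / 0.147 = 1.4286
k* = 1.4286^(1/0.52) ≈ 1.9857
y* = (k*)^α = 1.9857^0.48 ≈ 1.3899
c* = (1 − s)·y* = (1 − 0.21) × 1.3899 ≈ 1.0980

c* = 1.098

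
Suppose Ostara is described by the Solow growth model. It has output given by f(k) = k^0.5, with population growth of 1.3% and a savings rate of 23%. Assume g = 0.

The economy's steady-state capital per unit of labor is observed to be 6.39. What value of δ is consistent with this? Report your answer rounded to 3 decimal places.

δ ≈ 0.078

Steady state requires s·f(k) = (n + δ)·k, i.e. s·k^α = (n + δ)·k.
So s / (n + δ) = (k*)^(1−α) = 6.39^0.5 = 2.5278.
Therefore n + δ = s / 2.5278 = 0.23 / 2.5278 = 0.0910, so δ = 0.0910 − 0.013 = 0.0780.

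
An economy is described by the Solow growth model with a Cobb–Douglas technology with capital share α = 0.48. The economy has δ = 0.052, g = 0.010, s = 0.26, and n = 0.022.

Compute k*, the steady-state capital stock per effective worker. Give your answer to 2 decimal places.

k* ≈ 8.78

Steady state requires s·f(k) = (n + g + δ)·k, i.e. s·k^α = (n + g + δ)·k.
Rearranging, k^(1−α) = s / (n + g + δ).
k^0.52 = 0.26 / (0.022 + 0.010 + 0.052) = 0.26 / 0.084 = 3.0952
k* = 3.0952^(1/0.52) ≈ 8.7828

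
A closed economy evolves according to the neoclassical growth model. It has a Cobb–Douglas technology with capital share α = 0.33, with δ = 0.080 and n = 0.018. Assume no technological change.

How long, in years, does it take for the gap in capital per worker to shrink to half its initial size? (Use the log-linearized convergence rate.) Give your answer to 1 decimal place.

Near the steady state the convergence rate is λ = (1 − α)(n + δ).
λ = (1 − 0.33) × 0.098 = 0.67 × 0.098 = 0.06566
Half-life = ln 2 / λ = 0.6931 / 0.06566 ≈ 10.56 years

t_½ ≈ 10.6 years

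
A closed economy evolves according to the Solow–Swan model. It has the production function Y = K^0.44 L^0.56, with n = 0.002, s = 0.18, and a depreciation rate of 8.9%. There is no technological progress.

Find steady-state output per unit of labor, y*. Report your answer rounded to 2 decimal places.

In steady state, investment equals break-even investment: s·k^α = (n + δ)·k.
Rearranging, k^(1−α) = s / (n + δ).
k^0.56 = 0.18 / (0.002 + 0.089) = 0.18 / 0.091 = 1.9780
k* = 1.9780^(1/0.56) ≈ 3.3805
y* = (k*)^α = 3.3805^0.44 ≈ 1.7090

y* = 1.71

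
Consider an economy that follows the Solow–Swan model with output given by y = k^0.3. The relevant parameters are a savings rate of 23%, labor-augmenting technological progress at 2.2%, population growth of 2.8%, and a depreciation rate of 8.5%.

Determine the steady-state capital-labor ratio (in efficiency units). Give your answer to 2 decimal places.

k* ≈ 2.14

In steady state, investment equals break-even investment: s·k^α = (n + g + δ)·k.
Rearranging, k^(1−α) = s / (n + g + δ).
k^0.7 = 0.23 / (0.028 + 0.022 + 0.085) = 0.23 / 0.135 = 1.7037
k* = 1.7037^(1/0.7) ≈ 2.1407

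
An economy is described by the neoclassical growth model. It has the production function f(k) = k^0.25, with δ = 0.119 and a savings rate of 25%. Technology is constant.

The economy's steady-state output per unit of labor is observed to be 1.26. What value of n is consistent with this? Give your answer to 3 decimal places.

Steady state requires s·f(k) = (n + δ)·k, i.e. s·k^α = (n + δ)·k.
Since y* = [s/(n + δ)]^(α/(1−α)), we have s/(n + δ) = (y*)^((1−α)/α) = 1.26^3 = 2.0004.
Therefore n + δ = s / 2.0004 = 0.25 / 2.0004 = 0.1250, so n = 0.1250 − 0.119 = 0.0060.

n ≈ 0.006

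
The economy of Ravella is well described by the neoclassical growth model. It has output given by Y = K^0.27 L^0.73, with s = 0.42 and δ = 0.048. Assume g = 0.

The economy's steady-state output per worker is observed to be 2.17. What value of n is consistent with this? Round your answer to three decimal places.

n ≈ 0.004

In steady state, investment equals break-even investment: s·k^α = (n + δ)·k.
Since y* = [s/(n + δ)]^(α/(1−α)), we have s/(n + δ) = (y*)^((1−α)/α) = 2.17^2.7037 = 8.1224.
Therefore n + δ = s / 8.1224 = 0.42 / 8.1224 = 0.0517, so n = 0.0517 − 0.048 = 0.0037.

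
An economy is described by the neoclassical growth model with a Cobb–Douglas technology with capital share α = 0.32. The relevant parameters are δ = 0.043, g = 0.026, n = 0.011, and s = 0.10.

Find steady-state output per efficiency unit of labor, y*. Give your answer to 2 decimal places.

y* ≈ 1.11

Steady state requires s·f(k) = (n + g + δ)·k, i.e. s·k^α = (n + g + δ)·k.
Dividing both sides by k: k^(1−α) = s / (n + g + δ).
k^0.68 = 0.10 / (0.011 + 0.026 + 0.043) = 0.10 / 0.080 = 1.2500
k* = 1.2500^(1/0.68) ≈ 1.3884
y* = (k*)^α = 1.3884^0.32 ≈ 1.1107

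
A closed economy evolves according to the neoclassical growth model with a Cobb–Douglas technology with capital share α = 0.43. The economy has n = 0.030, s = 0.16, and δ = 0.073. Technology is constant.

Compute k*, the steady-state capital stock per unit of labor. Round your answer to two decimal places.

k* ≈ 2.17

At the steady state, Δk = 0, so s·k^α = (n + δ)·k.
Dividing both sides by k: k^(1−α) = s / (n + δ).
k^0.57 = 0.16 / (0.030 + 0.073) = 0.16 / 0.103 = 1.5534
k* = 1.5534^(1/0.57) ≈ 2.1656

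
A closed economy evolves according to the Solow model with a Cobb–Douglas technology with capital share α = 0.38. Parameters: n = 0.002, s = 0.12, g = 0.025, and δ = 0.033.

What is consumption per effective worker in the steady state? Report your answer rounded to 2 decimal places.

In steady state, investment equals break-even investment: s·k^α = (n + g + δ)·k.
Dividing both sides by k: k^(1−α) = s / (n + g + δ).
k^0.62 = 0.12 / (0.002 + 0.025 + 0.033) = 0.12 / 0.060 = 2.0000
k* = 2.0000^(1/0.62) ≈ 3.0587
y* = (k*)^α = 3.0587^0.38 ≈ 1.5293
c* = (1 − s)·y* = (1 − 0.12) × 1.5293 ≈ 1.3458

c* ≈ 1.35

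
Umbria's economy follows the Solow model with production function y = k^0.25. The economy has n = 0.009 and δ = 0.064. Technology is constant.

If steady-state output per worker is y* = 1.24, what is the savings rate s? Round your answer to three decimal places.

In steady state, investment equals break-even investment: s·k^α = (n + δ)·k.
Since y* = [s/(n + δ)]^(α/(1−α)), we have s/(n + δ) = (y*)^((1−α)/α) = 1.24^3 = 1.9066.
Therefore s = 1.9066 × (n + δ) = 1.9066 × 0.073 = 0.1392.

s ≈ 0.139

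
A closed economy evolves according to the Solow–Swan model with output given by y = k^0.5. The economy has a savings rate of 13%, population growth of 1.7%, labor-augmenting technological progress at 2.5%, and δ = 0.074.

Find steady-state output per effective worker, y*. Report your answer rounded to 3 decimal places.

Steady state requires s·f(k) = (n + g + δ)·k, i.e. s·k^α = (n + g + δ)·k.
Rearranging, k^(1−α) = s / (n + g + δ).
k^0.5 = 0.13 / (0.017 + 0.025 + 0.074) = 0.13 / 0.116 = 1.1207
k* = 1.1207^(1/0.5) ≈ 1.2560
y* = (k*)^α = 1.2560^0.5 ≈ 1.1207

y* ≈ 1.121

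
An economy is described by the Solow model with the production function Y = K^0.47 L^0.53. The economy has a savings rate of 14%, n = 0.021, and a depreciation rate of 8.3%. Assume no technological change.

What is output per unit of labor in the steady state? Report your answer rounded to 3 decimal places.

y* ≈ 1.302

Steady state requires s·f(k) = (n + δ)·k, i.e. s·k^α = (n + δ)·k.
Rearranging, k^(1−α) = s / (n + δ).
k^0.53 = 0.14 / (0.021 + 0.083) = 0.14 / 0.104 = 1.3462
k* = 1.3462^(1/0.53) ≈ 1.7523
y* = (k*)^α = 1.7523^0.47 ≈ 1.3017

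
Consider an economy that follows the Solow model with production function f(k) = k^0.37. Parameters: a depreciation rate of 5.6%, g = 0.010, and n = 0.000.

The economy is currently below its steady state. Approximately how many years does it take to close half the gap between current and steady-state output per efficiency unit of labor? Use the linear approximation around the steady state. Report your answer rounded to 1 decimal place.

t_½ ≈ 16.7 years

Near the steady state the convergence rate is λ = (1 − α)(n + g + δ).
λ = (1 − 0.37) × 0.066 = 0.63 × 0.066 = 0.04158
Half-life = ln 2 / λ = 0.6931 / 0.04158 ≈ 16.67 years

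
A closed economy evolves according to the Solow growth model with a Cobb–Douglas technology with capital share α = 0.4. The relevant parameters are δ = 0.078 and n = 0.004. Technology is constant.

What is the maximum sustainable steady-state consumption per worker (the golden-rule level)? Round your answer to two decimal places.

At the golden rule, f'(k) = n + δ, so α·k^(α−1) = n + δ and k_gold = (α/(n + δ))^(1/(1−α)).
k_gold = (0.4/0.082)^(1/0.6) = 4.8780^1.6667 ≈ 14.0311
c_gold = f(k_gold) − (n + δ)·k_gold = 2.8763 − 0.082×14.0311 ≈ 1.7257

c_gold ≈ 1.73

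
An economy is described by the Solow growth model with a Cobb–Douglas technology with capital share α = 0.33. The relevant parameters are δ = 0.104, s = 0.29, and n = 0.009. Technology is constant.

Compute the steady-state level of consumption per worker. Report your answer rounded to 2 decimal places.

c* ≈ 1.13

At the steady state, Δk = 0, so s·k^α = (n + δ)·k.
Dividing both sides by k: k^(1−α) = s / (n + δ).
k^0.67 = 0.29 / (0.009 + 0.104) = 0.29 / 0.113 = 2.5664
k* = 2.5664^(1/0.67) ≈ 4.0826
y* = (k*)^α = 4.0826^0.33 ≈ 1.5908
c* = (1 − s)·y* = (1 − 0.29) × 1.5908 ≈ 1.1295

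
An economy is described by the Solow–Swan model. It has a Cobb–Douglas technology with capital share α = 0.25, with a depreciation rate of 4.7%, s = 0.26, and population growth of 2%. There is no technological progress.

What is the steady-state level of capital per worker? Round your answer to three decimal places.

In steady state, investment equals break-even investment: s·k^α = (n + δ)·k.
Dividing both sides by k: k^(1−α) = s / (n + δ).
k^0.75 = 0.26 / (0.020 + 0.047) = 0.26 / 0.067 = 3.8806
k* = 3.8806^(1/0.75) ≈ 6.0982

k* ≈ 6.098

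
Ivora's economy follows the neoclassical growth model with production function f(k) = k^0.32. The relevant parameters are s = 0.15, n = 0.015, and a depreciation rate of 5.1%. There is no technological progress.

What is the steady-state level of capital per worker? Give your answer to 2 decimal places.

k* ≈ 3.34

At the steady state, Δk = 0, so s·k^α = (n + δ)·k.
Rearranging, k^(1−α) = s / (n + δ).
k^0.68 = 0.15 / (0.015 + 0.051) = 0.15 / 0.066 = 2.2727
k* = 2.2727^(1/0.68) ≈ 3.3445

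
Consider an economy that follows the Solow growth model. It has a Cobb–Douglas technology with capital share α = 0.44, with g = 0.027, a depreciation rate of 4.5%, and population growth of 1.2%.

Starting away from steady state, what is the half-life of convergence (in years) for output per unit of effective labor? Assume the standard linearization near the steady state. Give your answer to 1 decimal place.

about 14.7 years

Near the steady state the convergence rate is λ = (1 − α)(n + g + δ).
λ = (1 − 0.44) × 0.084 = 0.56 × 0.084 = 0.04704
Half-life = ln 2 / λ = 0.6931 / 0.04704 ≈ 14.73 years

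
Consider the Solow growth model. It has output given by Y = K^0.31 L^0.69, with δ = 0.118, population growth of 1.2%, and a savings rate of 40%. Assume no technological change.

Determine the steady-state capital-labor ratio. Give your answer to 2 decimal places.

In steady state, investment equals break-even investment: s·k^α = (n + δ)·k.
Rearranging, k^(1−α) = s / (n + δ).
k^0.69 = 0.40 / (0.012 + 0.118) = 0.40 / 0.130 = 3.0769
k* = 3.0769^(1/0.69) ≈ 5.0981

k* = 5.10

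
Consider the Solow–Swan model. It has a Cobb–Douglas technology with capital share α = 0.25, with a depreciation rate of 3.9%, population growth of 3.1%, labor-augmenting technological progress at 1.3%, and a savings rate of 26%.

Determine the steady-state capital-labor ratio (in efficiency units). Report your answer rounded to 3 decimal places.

At the steady state, Δk = 0, so s·k^α = (n + g + δ)·k.
Dividing both sides by k: k^(1−α) = s / (n + g + δ).
k^0.75 = 0.26 / (0.031 + 0.013 + 0.039) = 0.26 / 0.083 = 3.1325
k* = 3.1325^(1/0.75) ≈ 4.5834

k* = 4.583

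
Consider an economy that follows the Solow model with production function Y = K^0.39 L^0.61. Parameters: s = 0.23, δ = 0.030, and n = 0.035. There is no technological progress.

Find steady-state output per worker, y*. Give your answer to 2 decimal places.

y* ≈ 2.24

In steady state, investment equals break-even investment: s·k^α = (n + δ)·k.
Rearranging, k^(1−α) = s / (n + δ).
k^0.61 = 0.23 / (0.035 + 0.030) = 0.23 / 0.065 = 3.5385
k* = 3.5385^(1/0.61) ≈ 7.9379
y* = (k*)^α = 7.9379^0.39 ≈ 2.2433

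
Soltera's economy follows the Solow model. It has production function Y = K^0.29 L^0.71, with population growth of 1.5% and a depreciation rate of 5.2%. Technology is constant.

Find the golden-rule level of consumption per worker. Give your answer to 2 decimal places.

c_gold ≈ 1.29

At the golden rule, f'(k) = n + δ, so α·k^(α−1) = n + δ and k_gold = (α/(n + δ))^(1/(1−α)).
k_gold = (0.29/0.067)^(1/0.71) = 4.3284^1.4085 ≈ 7.8753
c_gold = f(k_gold) − (n + δ)·k_gold = 1.8194 − 0.067×7.8753 ≈ 1.2918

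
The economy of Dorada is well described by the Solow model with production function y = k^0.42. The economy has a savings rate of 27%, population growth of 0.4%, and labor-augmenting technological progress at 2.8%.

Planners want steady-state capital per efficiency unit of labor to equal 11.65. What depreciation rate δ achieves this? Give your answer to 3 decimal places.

At the steady state, Δk = 0, so s·k^α = (n + g + δ)·k.
So s / (n + g + δ) = (k*)^(1−α) = 11.65^0.58 = 4.1540.
Therefore n + g + δ = s / 4.1540 = 0.27 / 4.1540 = 0.0650, so δ = 0.0650 − 0.032 = 0.0330.

δ ≈ 0.033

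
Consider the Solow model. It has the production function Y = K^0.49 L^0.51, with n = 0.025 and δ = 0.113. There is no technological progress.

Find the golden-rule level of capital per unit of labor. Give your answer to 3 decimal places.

k_gold ≈ 11.996

The golden rule sets f'(k) = n + δ, i.e. α·k^(α−1) = n + δ.
So k^(1−α) = α / (n + δ) = 0.49 / 0.138 = 3.5507.
k_gold = 3.5507^(1/0.51) ≈ 11.9963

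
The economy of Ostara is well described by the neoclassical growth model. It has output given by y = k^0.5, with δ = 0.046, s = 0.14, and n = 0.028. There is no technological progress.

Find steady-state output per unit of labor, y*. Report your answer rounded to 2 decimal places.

y* ≈ 1.89

In steady state, investment equals break-even investment: s·k^α = (n + δ)·k.
Rearranging, k^(1−α) = s / (n + δ).
k^0.5 = 0.14 / (0.028 + 0.046) = 0.14 / 0.074 = 1.8919
k* = 1.8919^(1/0.5) ≈ 3.5793
y* = (k*)^α = 3.5793^0.5 ≈ 1.8919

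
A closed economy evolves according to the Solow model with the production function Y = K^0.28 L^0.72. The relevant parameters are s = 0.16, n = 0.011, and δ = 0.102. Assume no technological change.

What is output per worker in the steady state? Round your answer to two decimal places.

In steady state, investment equals break-even investment: s·k^α = (n + δ)·k.
Rearranging, k^(1−α) = s / (n + δ).
k^0.72 = 0.16 / (0.011 + 0.102) = 0.16 / 0.113 = 1.4159
k* = 1.4159^(1/0.72) ≈ 1.6209
y* = (k*)^α = 1.6209^0.28 ≈ 1.1448

y* ≈ 1.14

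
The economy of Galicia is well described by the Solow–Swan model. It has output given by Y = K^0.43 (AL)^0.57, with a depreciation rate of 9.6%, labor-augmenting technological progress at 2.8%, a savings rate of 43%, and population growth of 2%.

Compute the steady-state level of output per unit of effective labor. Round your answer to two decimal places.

In steady state, investment equals break-even investment: s·k^α = (n + g + δ)·k.
Dividing both sides by k: k^(1−α) = s / (n + g + δ).
k^0.57 = 0.43 / (0.020 + 0.028 + 0.096) = 0.43 / 0.144 = 2.9861
k* = 2.9861^(1/0.57) ≈ 6.8158
y* = (k*)^α = 6.8158^0.43 ≈ 2.2825

y* ≈ 2.28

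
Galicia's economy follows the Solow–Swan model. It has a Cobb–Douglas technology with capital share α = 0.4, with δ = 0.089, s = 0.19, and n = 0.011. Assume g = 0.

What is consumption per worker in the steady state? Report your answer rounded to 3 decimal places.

Steady state requires s·f(k) = (n + δ)·k, i.e. s·k^α = (n + δ)·k.
Dividing both sides by k: k^(1−α) = s / (n + δ).
k^0.6 = 0.19 / (0.011 + 0.089) = 0.19 / 0.100 = 1.9000
k* = 1.9000^(1/0.6) ≈ 2.9147
y* = (k*)^α = 2.9147^0.4 ≈ 1.5340
c* = (1 − s)·y* = (1 − 0.19) × 1.5340 ≈ 1.2425

c* = 1.243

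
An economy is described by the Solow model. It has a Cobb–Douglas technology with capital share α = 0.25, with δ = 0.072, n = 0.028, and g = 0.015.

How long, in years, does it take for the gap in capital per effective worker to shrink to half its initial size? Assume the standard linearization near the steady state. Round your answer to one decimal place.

Near the steady state the convergence rate is λ = (1 − α)(n + g + δ).
λ = (1 − 0.25) × 0.115 = 0.75 × 0.115 = 0.08625
Half-life = ln 2 / λ = 0.6931 / 0.08625 ≈ 8.04 years

t_½ ≈ 8.0 years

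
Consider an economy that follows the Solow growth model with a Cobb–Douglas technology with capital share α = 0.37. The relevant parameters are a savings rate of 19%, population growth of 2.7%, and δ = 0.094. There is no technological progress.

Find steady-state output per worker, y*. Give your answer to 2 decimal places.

In steady state, investment equals break-even investment: s·k^α = (n + δ)·k.
Rearranging, k^(1−α) = s / (n + δ).
k^0.63 = 0.19 / (0.027 + 0.094) = 0.19 / 0.121 = 1.5702
k* = 1.5702^(1/0.63) ≈ 2.0466
y* = (k*)^α = 2.0466^0.37 ≈ 1.3034

y* ≈ 1.30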